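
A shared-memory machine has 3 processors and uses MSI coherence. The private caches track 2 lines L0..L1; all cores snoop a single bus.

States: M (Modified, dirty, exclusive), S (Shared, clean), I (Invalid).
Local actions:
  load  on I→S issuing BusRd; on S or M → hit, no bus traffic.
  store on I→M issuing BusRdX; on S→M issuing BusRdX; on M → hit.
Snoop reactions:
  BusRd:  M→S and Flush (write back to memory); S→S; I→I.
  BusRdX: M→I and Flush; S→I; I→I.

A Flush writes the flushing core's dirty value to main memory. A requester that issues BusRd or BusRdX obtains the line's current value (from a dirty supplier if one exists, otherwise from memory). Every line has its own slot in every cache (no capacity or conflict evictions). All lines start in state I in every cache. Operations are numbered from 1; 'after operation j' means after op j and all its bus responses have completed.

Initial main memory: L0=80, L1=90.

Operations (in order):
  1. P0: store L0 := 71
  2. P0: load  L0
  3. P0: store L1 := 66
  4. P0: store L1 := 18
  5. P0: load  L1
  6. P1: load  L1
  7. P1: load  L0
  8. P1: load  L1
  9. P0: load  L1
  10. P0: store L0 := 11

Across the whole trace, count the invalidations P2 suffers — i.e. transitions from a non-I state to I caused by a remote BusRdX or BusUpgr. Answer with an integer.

  op1 P0: store L0 := 71 → M/I/I on L0; bus BusRdX; mem=80
  op2 P0: load  L0 → M/I/I on L0; bus (none); mem=80
  op3 P0: store L1 := 66 → M/I/I on L1; bus BusRdX; mem=90
  op4 P0: store L1 := 18 → M/I/I on L1; bus (none); mem=90
  op5 P0: load  L1 → M/I/I on L1; bus (none); mem=90
  op6 P1: load  L1 → S/S/I on L1; bus BusRd Flush; mem=18
  op7 P1: load  L0 → S/S/I on L0; bus BusRd Flush; mem=71
  op8 P1: load  L1 → S/S/I on L1; bus (none); mem=18
  op9 P0: load  L1 → S/S/I on L1; bus (none); mem=18
  op10 P0: store L0 := 11 → M/I/I on L0; bus BusRdX; mem=71

invalidations = 0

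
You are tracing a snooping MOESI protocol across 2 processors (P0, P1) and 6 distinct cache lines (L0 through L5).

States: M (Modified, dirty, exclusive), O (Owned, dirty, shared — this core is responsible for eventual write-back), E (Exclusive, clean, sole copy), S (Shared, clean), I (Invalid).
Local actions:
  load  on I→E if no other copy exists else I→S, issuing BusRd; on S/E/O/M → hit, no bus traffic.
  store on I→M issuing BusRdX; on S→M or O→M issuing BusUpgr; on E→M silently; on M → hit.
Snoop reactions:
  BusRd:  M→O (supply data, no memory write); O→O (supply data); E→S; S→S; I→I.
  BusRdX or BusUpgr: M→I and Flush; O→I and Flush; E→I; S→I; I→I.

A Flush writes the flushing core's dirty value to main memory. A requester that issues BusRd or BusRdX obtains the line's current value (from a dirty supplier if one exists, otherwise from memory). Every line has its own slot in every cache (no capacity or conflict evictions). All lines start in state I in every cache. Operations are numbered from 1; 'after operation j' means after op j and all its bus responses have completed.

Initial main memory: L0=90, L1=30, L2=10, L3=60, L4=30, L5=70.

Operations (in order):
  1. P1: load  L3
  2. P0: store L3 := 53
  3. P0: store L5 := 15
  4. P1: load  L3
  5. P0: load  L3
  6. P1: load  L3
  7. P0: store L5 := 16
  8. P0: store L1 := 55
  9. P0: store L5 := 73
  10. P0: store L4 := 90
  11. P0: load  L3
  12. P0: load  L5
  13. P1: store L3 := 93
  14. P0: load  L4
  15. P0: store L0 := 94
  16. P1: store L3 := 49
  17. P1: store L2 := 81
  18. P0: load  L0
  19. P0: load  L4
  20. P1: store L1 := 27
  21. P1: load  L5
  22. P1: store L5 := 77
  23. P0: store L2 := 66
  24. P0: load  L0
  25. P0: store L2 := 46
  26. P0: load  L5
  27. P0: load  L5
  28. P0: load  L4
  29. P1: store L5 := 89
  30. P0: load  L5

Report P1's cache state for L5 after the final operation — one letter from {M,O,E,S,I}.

1. P1: load  L3  bus=[BusRd]  L3: P0=I P1=E  mem[L3]=60
2. P0: store L3 := 53  bus=[BusRdX]  L3: P0=M P1=I  mem[L3]=60
3. P0: store L5 := 15  bus=[BusRdX]  L5: P0=M P1=I  mem[L5]=70
4. P1: load  L3  bus=[BusRd]  L3: P0=O P1=S  mem[L3]=60
5. P0: load  L3  bus=[-]  L3: P0=O P1=S  mem[L3]=60
6. P1: load  L3  bus=[-]  L3: P0=O P1=S  mem[L3]=60
7. P0: store L5 := 16  bus=[-]  L5: P0=M P1=I  mem[L5]=70
8. P0: store L1 := 55  bus=[BusRdX]  L1: P0=M P1=I  mem[L1]=30
9. P0: store L5 := 73  bus=[-]  L5: P0=M P1=I  mem[L5]=70
10. P0: store L4 := 90  bus=[BusRdX]  L4: P0=M P1=I  mem[L4]=30
11. P0: load  L3  bus=[-]  L3: P0=O P1=S  mem[L3]=60
12. P0: load  L5  bus=[-]  L5: P0=M P1=I  mem[L5]=70
13. P1: store L3 := 93  bus=[BusUpgr,Flush]  L3: P0=I P1=M  mem[L3]=53
14. P0: load  L4  bus=[-]  L4: P0=M P1=I  mem[L4]=30
15. P0: store L0 := 94  bus=[BusRdX]  L0: P0=M P1=I  mem[L0]=90
16. P1: store L3 := 49  bus=[-]  L3: P0=I P1=M  mem[L3]=53
17. P1: store L2 := 81  bus=[BusRdX]  L2: P0=I P1=M  mem[L2]=10
18. P0: load  L0  bus=[-]  L0: P0=M P1=I  mem[L0]=90
19. P0: load  L4  bus=[-]  L4: P0=M P1=I  mem[L4]=30
20. P1: store L1 := 27  bus=[BusRdX,Flush]  L1: P0=I P1=M  mem[L1]=55
21. P1: load  L5  bus=[BusRd]  L5: P0=O P1=S  mem[L5]=70
22. P1: store L5 := 77  bus=[BusUpgr,Flush]  L5: P0=I P1=M  mem[L5]=73
23. P0: store L2 := 66  bus=[BusRdX,Flush]  L2: P0=M P1=I  mem[L2]=81
24. P0: load  L0  bus=[-]  L0: P0=M P1=I  mem[L0]=90
25. P0: store L2 := 46  bus=[-]  L2: P0=M P1=I  mem[L2]=81
26. P0: load  L5  bus=[BusRd]  L5: P0=S P1=O  mem[L5]=73
27. P0: load  L5  bus=[-]  L5: P0=S P1=O  mem[L5]=73
28. P0: load  L4  bus=[-]  L4: P0=M P1=I  mem[L4]=30
29. P1: store L5 := 89  bus=[BusUpgr]  L5: P0=I P1=M  mem[L5]=73
30. P0: load  L5  bus=[BusRd]  L5: P0=S P1=O  mem[L5]=73

state = O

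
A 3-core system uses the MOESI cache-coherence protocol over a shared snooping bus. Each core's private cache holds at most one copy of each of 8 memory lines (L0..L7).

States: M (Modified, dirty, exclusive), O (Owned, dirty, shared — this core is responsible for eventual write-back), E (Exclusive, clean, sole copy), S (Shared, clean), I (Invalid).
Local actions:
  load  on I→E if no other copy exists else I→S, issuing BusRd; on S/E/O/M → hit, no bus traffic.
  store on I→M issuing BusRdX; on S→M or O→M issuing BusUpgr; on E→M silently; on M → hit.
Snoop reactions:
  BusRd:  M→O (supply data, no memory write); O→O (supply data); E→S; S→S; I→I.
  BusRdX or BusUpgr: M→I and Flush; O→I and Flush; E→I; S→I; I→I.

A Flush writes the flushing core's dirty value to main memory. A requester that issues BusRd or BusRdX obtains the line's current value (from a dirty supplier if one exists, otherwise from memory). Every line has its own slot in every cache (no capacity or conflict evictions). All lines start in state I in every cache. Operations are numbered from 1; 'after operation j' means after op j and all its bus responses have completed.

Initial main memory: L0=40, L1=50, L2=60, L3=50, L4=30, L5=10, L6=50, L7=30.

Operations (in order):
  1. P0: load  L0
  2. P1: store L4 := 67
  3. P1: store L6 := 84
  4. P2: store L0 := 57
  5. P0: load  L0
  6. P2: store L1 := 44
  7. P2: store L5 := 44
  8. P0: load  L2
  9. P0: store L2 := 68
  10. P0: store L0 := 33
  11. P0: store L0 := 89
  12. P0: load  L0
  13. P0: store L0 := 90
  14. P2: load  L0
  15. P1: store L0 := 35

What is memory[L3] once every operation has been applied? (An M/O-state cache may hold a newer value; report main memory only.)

memory[L3] = 50

step 1: P0: load  L0  ⟶  EII  (L0)  txn=BusRd  M[L0]=40
step 2: P1: store L4 := 67  ⟶  IMI  (L4)  txn=BusRdX  M[L4]=30
step 3: P1: store L6 := 84  ⟶  IMI  (L6)  txn=BusRdX  M[L6]=50
step 4: P2: store L0 := 57  ⟶  IIM  (L0)  txn=BusRdX  M[L0]=40
step 5: P0: load  L0  ⟶  SIO  (L0)  txn=BusRd  M[L0]=40
step 6: P2: store L1 := 44  ⟶  IIM  (L1)  txn=BusRdX  M[L1]=50
step 7: P2: store L5 := 44  ⟶  IIM  (L5)  txn=BusRdX  M[L5]=10
step 8: P0: load  L2  ⟶  EII  (L2)  txn=BusRd  M[L2]=60
step 9: P0: store L2 := 68  ⟶  MII  (L2)  txn=∅  M[L2]=60
step 10: P0: store L0 := 33  ⟶  MII  (L0)  txn=BusUpgr+Flush  M[L0]=57
step 11: P0: store L0 := 89  ⟶  MII  (L0)  txn=∅  M[L0]=57
step 12: P0: load  L0  ⟶  MII  (L0)  txn=∅  M[L0]=57
step 13: P0: store L0 := 90  ⟶  MII  (L0)  txn=∅  M[L0]=57
step 14: P2: load  L0  ⟶  OIS  (L0)  txn=BusRd  M[L0]=57
step 15: P1: store L0 := 35  ⟶  IMI  (L0)  txn=BusRdX+Flush  M[L0]=90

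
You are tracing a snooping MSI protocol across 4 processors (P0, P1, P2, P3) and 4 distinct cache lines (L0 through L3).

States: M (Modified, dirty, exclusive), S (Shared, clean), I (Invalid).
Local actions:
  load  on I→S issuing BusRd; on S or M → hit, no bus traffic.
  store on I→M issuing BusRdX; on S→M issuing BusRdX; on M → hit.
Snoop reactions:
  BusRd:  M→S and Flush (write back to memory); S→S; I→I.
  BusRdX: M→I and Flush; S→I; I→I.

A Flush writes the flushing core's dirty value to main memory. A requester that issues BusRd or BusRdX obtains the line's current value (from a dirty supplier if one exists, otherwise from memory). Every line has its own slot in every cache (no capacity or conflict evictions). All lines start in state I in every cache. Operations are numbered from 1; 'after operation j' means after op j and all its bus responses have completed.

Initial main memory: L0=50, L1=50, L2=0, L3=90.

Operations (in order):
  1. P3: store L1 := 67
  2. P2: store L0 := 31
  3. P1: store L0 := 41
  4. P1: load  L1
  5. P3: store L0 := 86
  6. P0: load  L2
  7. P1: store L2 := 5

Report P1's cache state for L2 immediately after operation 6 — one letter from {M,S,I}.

state = I

1. P3: store L1 := 67  bus=[BusRdX]  L1: P0=I P1=I P2=I P3=M  mem[L1]=50
2. P2: store L0 := 31  bus=[BusRdX]  L0: P0=I P1=I P2=M P3=I  mem[L0]=50
3. P1: store L0 := 41  bus=[BusRdX,Flush]  L0: P0=I P1=M P2=I P3=I  mem[L0]=31
4. P1: load  L1  bus=[BusRd,Flush]  L1: P0=I P1=S P2=I P3=S  mem[L1]=67
5. P3: store L0 := 86  bus=[BusRdX,Flush]  L0: P0=I P1=I P2=I P3=M  mem[L0]=41
6. P0: load  L2  bus=[BusRd]  L2: P0=S P1=I P2=I P3=I  mem[L2]=0
7. P1: store L2 := 5  bus=[BusRdX]  L2: P0=I P1=M P2=I P3=I  mem[L2]=0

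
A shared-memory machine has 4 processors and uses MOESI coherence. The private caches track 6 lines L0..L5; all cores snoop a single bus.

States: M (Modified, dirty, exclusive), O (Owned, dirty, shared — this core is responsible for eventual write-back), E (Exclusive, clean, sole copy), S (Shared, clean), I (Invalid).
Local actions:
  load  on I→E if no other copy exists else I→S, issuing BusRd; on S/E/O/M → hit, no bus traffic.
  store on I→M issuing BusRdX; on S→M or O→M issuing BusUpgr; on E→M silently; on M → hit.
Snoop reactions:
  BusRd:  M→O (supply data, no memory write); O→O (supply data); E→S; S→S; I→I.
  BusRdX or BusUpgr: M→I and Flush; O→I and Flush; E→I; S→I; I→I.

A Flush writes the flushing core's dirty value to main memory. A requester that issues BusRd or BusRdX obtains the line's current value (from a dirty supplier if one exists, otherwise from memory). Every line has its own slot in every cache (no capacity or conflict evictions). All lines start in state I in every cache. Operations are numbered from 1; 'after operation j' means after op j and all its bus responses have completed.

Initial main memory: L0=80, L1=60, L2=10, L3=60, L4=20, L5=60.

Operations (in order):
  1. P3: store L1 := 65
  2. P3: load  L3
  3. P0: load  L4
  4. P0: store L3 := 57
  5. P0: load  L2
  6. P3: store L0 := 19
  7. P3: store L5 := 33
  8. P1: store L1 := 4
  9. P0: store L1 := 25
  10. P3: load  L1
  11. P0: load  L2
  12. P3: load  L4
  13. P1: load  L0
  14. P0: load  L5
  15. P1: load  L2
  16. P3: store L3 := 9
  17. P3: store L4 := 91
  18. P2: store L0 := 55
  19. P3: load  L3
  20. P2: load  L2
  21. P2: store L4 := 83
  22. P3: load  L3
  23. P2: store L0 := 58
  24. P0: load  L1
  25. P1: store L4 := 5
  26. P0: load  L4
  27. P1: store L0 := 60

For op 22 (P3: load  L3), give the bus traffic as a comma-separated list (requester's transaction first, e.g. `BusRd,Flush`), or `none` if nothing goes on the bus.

  op1 P3: store L1 := 65 → I/I/I/M on L1; bus BusRdX; mem=60
  op2 P3: load  L3 → I/I/I/E on L3; bus BusRd; mem=60
  op3 P0: load  L4 → E/I/I/I on L4; bus BusRd; mem=20
  op4 P0: store L3 := 57 → M/I/I/I on L3; bus BusRdX; mem=60
  op5 P0: load  L2 → E/I/I/I on L2; bus BusRd; mem=10
  op6 P3: store L0 := 19 → I/I/I/M on L0; bus BusRdX; mem=80
  op7 P3: store L5 := 33 → I/I/I/M on L5; bus BusRdX; mem=60
  op8 P1: store L1 := 4 → I/M/I/I on L1; bus BusRdX Flush; mem=65
  op9 P0: store L1 := 25 → M/I/I/I on L1; bus BusRdX Flush; mem=4
  op10 P3: load  L1 → O/I/I/S on L1; bus BusRd; mem=4
  op11 P0: load  L2 → E/I/I/I on L2; bus (none); mem=10
  op12 P3: load  L4 → S/I/I/S on L4; bus BusRd; mem=20
  op13 P1: load  L0 → I/S/I/O on L0; bus BusRd; mem=80
  op14 P0: load  L5 → S/I/I/O on L5; bus BusRd; mem=60
  op15 P1: load  L2 → S/S/I/I on L2; bus BusRd; mem=10
  op16 P3: store L3 := 9 → I/I/I/M on L3; bus BusRdX Flush; mem=57
  op17 P3: store L4 := 91 → I/I/I/M on L4; bus BusUpgr; mem=20
  op18 P2: store L0 := 55 → I/I/M/I on L0; bus BusRdX Flush; mem=19
  op19 P3: load  L3 → I/I/I/M on L3; bus (none); mem=57
  op20 P2: load  L2 → S/S/S/I on L2; bus BusRd; mem=10
  op21 P2: store L4 := 83 → I/I/M/I on L4; bus BusRdX Flush; mem=91
  op22 P3: load  L3 → I/I/I/M on L3; bus (none); mem=57
  op23 P2: store L0 := 58 → I/I/M/I on L0; bus (none); mem=19
  op24 P0: load  L1 → O/I/I/S on L1; bus (none); mem=4
  op25 P1: store L4 := 5 → I/M/I/I on L4; bus BusRdX Flush; mem=83
  op26 P0: load  L4 → S/O/I/I on L4; bus BusRd; mem=83
  op27 P1: store L0 := 60 → I/M/I/I on L0; bus BusRdX Flush; mem=58

bus = none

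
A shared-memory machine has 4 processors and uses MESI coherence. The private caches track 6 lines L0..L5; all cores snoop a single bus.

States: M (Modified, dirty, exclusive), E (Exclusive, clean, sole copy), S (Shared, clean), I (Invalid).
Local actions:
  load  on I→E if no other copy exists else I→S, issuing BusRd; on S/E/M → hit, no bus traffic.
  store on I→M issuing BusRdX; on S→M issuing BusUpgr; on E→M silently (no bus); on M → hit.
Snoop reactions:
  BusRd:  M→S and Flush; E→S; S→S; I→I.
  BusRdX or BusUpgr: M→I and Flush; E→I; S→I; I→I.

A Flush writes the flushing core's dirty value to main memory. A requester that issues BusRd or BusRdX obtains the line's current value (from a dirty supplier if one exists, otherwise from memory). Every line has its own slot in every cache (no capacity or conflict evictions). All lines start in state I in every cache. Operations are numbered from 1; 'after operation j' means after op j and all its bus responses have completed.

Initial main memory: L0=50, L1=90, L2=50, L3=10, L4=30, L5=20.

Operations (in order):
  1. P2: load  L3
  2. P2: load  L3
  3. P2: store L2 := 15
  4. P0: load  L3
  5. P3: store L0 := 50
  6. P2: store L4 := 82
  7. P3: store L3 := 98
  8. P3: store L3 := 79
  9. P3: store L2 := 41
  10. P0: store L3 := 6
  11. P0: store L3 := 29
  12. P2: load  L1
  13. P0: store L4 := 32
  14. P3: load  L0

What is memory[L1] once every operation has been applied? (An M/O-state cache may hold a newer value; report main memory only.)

memory[L1] = 90

  op1 P2: load  L3 → I/I/E/I on L3; bus BusRd; mem=10
  op2 P2: load  L3 → I/I/E/I on L3; bus (none); mem=10
  op3 P2: store L2 := 15 → I/I/M/I on L2; bus BusRdX; mem=50
  op4 P0: load  L3 → S/I/S/I on L3; bus BusRd; mem=10
  op5 P3: store L0 := 50 → I/I/I/M on L0; bus BusRdX; mem=50
  op6 P2: store L4 := 82 → I/I/M/I on L4; bus BusRdX; mem=30
  op7 P3: store L3 := 98 → I/I/I/M on L3; bus BusRdX; mem=10
  op8 P3: store L3 := 79 → I/I/I/M on L3; bus (none); mem=10
  op9 P3: store L2 := 41 → I/I/I/M on L2; bus BusRdX Flush; mem=15
  op10 P0: store L3 := 6 → M/I/I/I on L3; bus BusRdX Flush; mem=79
  op11 P0: store L3 := 29 → M/I/I/I on L3; bus (none); mem=79
  op12 P2: load  L1 → I/I/E/I on L1; bus BusRd; mem=90
  op13 P0: store L4 := 32 → M/I/I/I on L4; bus BusRdX Flush; mem=82
  op14 P3: load  L0 → I/I/I/M on L0; bus (none); mem=50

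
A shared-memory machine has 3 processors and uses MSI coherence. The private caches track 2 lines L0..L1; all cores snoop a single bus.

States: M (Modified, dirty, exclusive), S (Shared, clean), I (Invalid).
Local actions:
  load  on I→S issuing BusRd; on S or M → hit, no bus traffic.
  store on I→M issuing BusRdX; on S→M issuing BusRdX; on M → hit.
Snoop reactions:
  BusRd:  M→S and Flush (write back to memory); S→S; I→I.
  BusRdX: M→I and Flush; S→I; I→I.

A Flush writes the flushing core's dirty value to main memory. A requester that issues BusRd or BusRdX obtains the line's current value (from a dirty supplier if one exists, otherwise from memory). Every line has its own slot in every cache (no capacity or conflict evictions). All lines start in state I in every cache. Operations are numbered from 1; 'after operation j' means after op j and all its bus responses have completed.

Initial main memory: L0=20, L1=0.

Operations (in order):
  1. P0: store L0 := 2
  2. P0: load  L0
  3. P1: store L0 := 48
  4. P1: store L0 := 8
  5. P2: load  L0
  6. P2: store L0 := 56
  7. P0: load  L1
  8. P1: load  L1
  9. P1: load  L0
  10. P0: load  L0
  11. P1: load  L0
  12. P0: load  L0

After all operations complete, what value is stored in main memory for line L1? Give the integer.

memory[L1] = 0

  op1 P0: store L0 := 2 → M/I/I on L0; bus BusRdX; mem=20
  op2 P0: load  L0 → M/I/I on L0; bus (none); mem=20
  op3 P1: store L0 := 48 → I/M/I on L0; bus BusRdX Flush; mem=2
  op4 P1: store L0 := 8 → I/M/I on L0; bus (none); mem=2
  op5 P2: load  L0 → I/S/S on L0; bus BusRd Flush; mem=8
  op6 P2: store L0 := 56 → I/I/M on L0; bus BusRdX; mem=8
  op7 P0: load  L1 → S/I/I on L1; bus BusRd; mem=0
  op8 P1: load  L1 → S/S/I on L1; bus BusRd; mem=0
  op9 P1: load  L0 → I/S/S on L0; bus BusRd Flush; mem=56
  op10 P0: load  L0 → S/S/S on L0; bus BusRd; mem=56
  op11 P1: load  L0 → S/S/S on L0; bus (none); mem=56
  op12 P0: load  L0 → S/S/S on L0; bus (none); mem=56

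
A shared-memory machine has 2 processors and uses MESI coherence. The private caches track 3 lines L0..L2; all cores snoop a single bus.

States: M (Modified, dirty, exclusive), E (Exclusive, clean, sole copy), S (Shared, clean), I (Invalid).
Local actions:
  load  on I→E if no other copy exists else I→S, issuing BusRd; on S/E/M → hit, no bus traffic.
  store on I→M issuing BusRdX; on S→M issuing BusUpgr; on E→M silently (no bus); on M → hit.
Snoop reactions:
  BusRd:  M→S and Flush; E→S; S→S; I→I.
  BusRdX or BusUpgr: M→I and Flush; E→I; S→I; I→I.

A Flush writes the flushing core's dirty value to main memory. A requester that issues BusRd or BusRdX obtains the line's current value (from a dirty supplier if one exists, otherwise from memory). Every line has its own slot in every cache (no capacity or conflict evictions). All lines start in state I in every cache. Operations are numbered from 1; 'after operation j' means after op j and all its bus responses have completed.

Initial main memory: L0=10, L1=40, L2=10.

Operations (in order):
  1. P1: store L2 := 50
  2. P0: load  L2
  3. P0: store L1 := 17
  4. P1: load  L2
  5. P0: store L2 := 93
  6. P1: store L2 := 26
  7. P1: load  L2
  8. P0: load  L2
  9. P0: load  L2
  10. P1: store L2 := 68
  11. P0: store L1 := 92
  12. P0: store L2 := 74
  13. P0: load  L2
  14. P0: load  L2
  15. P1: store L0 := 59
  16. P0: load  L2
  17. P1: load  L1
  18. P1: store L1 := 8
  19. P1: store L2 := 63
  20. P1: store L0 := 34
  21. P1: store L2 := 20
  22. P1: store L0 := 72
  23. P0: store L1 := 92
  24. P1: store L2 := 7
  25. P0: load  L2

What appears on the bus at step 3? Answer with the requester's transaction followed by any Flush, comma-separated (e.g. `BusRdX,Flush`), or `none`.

[1] P1: store L2 := 50 | P0:I, P1:M(50) | bus: BusRdX
[2] P0: load  L2 | P0:S(50), P1:S(50) | bus: BusRd,Flush
[3] P0: store L1 := 17 | P0:M(17), P1:I | bus: BusRdX
[4] P1: load  L2 | P0:S(50), P1:S(50) | bus: none
[5] P0: store L2 := 93 | P0:M(93), P1:I | bus: BusUpgr
[6] P1: store L2 := 26 | P0:I, P1:M(26) | bus: BusRdX,Flush
[7] P1: load  L2 | P0:I, P1:M(26) | bus: none
[8] P0: load  L2 | P0:S(26), P1:S(26) | bus: BusRd,Flush
[9] P0: load  L2 | P0:S(26), P1:S(26) | bus: none
[10] P1: store L2 := 68 | P0:I, P1:M(68) | bus: BusUpgr
[11] P0: store L1 := 92 | P0:M(92), P1:I | bus: none
[12] P0: store L2 := 74 | P0:M(74), P1:I | bus: BusRdX,Flush
[13] P0: load  L2 | P0:M(74), P1:I | bus: none
[14] P0: load  L2 | P0:M(74), P1:I | bus: none
[15] P1: store L0 := 59 | P0:I, P1:M(59) | bus: BusRdX
[16] P0: load  L2 | P0:M(74), P1:I | bus: none
[17] P1: load  L1 | P0:S(92), P1:S(92) | bus: BusRd,Flush
[18] P1: store L1 := 8 | P0:I, P1:M(8) | bus: BusUpgr
[19] P1: store L2 := 63 | P0:I, P1:M(63) | bus: BusRdX,Flush
[20] P1: store L0 := 34 | P0:I, P1:M(34) | bus: none
[21] P1: store L2 := 20 | P0:I, P1:M(20) | bus: none
[22] P1: store L0 := 72 | P0:I, P1:M(72) | bus: none
[23] P0: store L1 := 92 | P0:M(92), P1:I | bus: BusRdX,Flush
[24] P1: store L2 := 7 | P0:I, P1:M(7) | bus: none
[25] P0: load  L2 | P0:S(7), P1:S(7) | bus: BusRd,Flush

bus = BusRdX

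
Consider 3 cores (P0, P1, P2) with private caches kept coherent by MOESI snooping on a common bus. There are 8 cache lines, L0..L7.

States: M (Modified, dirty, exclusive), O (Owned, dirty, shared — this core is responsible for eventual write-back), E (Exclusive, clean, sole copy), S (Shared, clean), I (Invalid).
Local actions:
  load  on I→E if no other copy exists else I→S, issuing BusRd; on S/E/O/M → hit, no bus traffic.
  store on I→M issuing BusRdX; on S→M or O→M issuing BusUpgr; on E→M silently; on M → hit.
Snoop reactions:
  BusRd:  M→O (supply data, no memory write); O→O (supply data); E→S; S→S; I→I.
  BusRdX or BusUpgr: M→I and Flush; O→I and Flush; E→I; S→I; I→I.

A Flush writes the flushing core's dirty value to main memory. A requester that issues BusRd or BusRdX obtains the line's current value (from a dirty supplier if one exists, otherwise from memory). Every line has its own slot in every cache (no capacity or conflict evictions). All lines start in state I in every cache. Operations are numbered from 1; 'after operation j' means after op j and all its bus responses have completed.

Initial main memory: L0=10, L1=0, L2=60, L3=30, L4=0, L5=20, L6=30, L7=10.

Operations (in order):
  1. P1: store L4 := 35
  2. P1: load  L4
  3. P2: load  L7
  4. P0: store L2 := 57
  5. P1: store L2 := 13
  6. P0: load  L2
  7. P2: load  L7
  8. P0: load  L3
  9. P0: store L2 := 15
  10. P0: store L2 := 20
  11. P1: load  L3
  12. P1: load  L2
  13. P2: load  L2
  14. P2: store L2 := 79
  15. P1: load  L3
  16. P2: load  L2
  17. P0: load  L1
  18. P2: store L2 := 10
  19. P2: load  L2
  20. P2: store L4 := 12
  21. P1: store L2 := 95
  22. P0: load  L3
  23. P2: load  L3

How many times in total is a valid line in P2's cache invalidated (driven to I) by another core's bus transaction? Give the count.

[1] P1: store L4 := 35 | P0:I, P1:M(35), P2:I | bus: BusRdX
[2] P1: load  L4 | P0:I, P1:M(35), P2:I | bus: none
[3] P2: load  L7 | P0:I, P1:I, P2:E(10) | bus: BusRd
[4] P0: store L2 := 57 | P0:M(57), P1:I, P2:I | bus: BusRdX
[5] P1: store L2 := 13 | P0:I, P1:M(13), P2:I | bus: BusRdX,Flush
[6] P0: load  L2 | P0:S(13), P1:O(13), P2:I | bus: BusRd
[7] P2: load  L7 | P0:I, P1:I, P2:E(10) | bus: none
[8] P0: load  L3 | P0:E(30), P1:I, P2:I | bus: BusRd
[9] P0: store L2 := 15 | P0:M(15), P1:I, P2:I | bus: BusUpgr,Flush
[10] P0: store L2 := 20 | P0:M(20), P1:I, P2:I | bus: none
[11] P1: load  L3 | P0:S(30), P1:S(30), P2:I | bus: BusRd
[12] P1: load  L2 | P0:O(20), P1:S(20), P2:I | bus: BusRd
[13] P2: load  L2 | P0:O(20), P1:S(20), P2:S(20) | bus: BusRd
[14] P2: store L2 := 79 | P0:I, P1:I, P2:M(79) | bus: BusUpgr,Flush
[15] P1: load  L3 | P0:S(30), P1:S(30), P2:I | bus: none
[16] P2: load  L2 | P0:I, P1:I, P2:M(79) | bus: none
[17] P0: load  L1 | P0:E(0), P1:I, P2:I | bus: BusRd
[18] P2: store L2 := 10 | P0:I, P1:I, P2:M(10) | bus: none
[19] P2: load  L2 | P0:I, P1:I, P2:M(10) | bus: none
[20] P2: store L4 := 12 | P0:I, P1:I, P2:M(12) | bus: BusRdX,Flush
[21] P1: store L2 := 95 | P0:I, P1:M(95), P2:I | bus: BusRdX,Flush
[22] P0: load  L3 | P0:S(30), P1:S(30), P2:I | bus: none
[23] P2: load  L3 | P0:S(30), P1:S(30), P2:S(30) | bus: BusRd

invalidations = 1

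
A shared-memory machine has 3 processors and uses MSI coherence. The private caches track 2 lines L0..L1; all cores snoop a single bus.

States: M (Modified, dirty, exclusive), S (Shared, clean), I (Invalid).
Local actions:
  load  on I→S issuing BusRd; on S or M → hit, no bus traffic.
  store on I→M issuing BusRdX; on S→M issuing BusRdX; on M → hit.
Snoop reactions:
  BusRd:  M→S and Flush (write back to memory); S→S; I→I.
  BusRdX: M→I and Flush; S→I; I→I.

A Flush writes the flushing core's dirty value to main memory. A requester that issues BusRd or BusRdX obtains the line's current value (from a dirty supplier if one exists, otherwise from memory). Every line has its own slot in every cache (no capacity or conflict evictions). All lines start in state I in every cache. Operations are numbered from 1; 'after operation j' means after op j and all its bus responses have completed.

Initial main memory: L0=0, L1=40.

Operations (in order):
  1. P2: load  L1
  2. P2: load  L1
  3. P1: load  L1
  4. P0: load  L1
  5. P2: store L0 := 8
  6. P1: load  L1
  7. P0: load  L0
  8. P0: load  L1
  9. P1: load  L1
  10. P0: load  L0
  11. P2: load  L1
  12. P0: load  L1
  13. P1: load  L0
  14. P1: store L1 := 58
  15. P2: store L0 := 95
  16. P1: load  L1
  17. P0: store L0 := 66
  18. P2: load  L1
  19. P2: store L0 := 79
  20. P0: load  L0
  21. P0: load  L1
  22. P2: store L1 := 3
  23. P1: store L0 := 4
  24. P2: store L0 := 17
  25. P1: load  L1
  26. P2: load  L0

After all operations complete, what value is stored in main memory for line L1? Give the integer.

memory[L1] = 3

1. P2: load  L1  bus=[BusRd]  L1: P0=I P1=I P2=S  mem[L1]=40
2. P2: load  L1  bus=[-]  L1: P0=I P1=I P2=S  mem[L1]=40
3. P1: load  L1  bus=[BusRd]  L1: P0=I P1=S P2=S  mem[L1]=40
4. P0: load  L1  bus=[BusRd]  L1: P0=S P1=S P2=S  mem[L1]=40
5. P2: store L0 := 8  bus=[BusRdX]  L0: P0=I P1=I P2=M  mem[L0]=0
6. P1: load  L1  bus=[-]  L1: P0=S P1=S P2=S  mem[L1]=40
7. P0: load  L0  bus=[BusRd,Flush]  L0: P0=S P1=I P2=S  mem[L0]=8
8. P0: load  L1  bus=[-]  L1: P0=S P1=S P2=S  mem[L1]=40
9. P1: load  L1  bus=[-]  L1: P0=S P1=S P2=S  mem[L1]=40
10. P0: load  L0  bus=[-]  L0: P0=S P1=I P2=S  mem[L0]=8
11. P2: load  L1  bus=[-]  L1: P0=S P1=S P2=S  mem[L1]=40
12. P0: load  L1  bus=[-]  L1: P0=S P1=S P2=S  mem[L1]=40
13. P1: load  L0  bus=[BusRd]  L0: P0=S P1=S P2=S  mem[L0]=8
14. P1: store L1 := 58  bus=[BusRdX]  L1: P0=I P1=M P2=I  mem[L1]=40
15. P2: store L0 := 95  bus=[BusRdX]  L0: P0=I P1=I P2=M  mem[L0]=8
16. P1: load  L1  bus=[-]  L1: P0=I P1=M P2=I  mem[L1]=40
17. P0: store L0 := 66  bus=[BusRdX,Flush]  L0: P0=M P1=I P2=I  mem[L0]=95
18. P2: load  L1  bus=[BusRd,Flush]  L1: P0=I P1=S P2=S  mem[L1]=58
19. P2: store L0 := 79  bus=[BusRdX,Flush]  L0: P0=I P1=I P2=M  mem[L0]=66
20. P0: load  L0  bus=[BusRd,Flush]  L0: P0=S P1=I P2=S  mem[L0]=79
21. P0: load  L1  bus=[BusRd]  L1: P0=S P1=S P2=S  mem[L1]=58
22. P2: store L1 := 3  bus=[BusRdX]  L1: P0=I P1=I P2=M  mem[L1]=58
23. P1: store L0 := 4  bus=[BusRdX]  L0: P0=I P1=M P2=I  mem[L0]=79
24. P2: store L0 := 17  bus=[BusRdX,Flush]  L0: P0=I P1=I P2=M  mem[L0]=4
25. P1: load  L1  bus=[BusRd,Flush]  L1: P0=I P1=S P2=S  mem[L1]=3
26. P2: load  L0  bus=[-]  L0: P0=I P1=I P2=M  mem[L0]=4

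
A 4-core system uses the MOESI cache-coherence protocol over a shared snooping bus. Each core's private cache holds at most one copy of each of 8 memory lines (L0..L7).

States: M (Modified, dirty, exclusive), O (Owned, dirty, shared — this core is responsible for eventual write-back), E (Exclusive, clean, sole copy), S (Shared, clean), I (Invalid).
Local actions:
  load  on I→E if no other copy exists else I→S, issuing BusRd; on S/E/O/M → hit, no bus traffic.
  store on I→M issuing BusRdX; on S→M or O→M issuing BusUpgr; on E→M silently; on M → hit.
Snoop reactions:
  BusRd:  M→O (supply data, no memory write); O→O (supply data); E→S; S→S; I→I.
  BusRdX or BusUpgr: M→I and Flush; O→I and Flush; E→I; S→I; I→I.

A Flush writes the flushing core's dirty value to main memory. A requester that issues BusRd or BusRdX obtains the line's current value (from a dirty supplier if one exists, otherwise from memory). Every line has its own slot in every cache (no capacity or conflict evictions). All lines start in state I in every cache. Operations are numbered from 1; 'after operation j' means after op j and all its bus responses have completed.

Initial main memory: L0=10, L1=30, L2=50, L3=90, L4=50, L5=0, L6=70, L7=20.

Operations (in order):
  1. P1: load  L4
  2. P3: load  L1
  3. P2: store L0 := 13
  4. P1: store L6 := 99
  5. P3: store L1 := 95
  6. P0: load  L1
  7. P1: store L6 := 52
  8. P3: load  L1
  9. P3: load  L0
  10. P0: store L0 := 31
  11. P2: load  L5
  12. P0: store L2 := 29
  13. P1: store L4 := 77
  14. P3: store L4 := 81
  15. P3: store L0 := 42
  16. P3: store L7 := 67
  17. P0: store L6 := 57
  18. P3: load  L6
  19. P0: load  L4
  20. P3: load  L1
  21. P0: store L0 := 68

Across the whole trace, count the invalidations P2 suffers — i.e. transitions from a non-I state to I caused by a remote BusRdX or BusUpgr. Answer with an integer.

step 1: P1: load  L4  ⟶  IEII  (L4)  txn=BusRd  M[L4]=50
step 2: P3: load  L1  ⟶  IIIE  (L1)  txn=BusRd  M[L1]=30
step 3: P2: store L0 := 13  ⟶  IIMI  (L0)  txn=BusRdX  M[L0]=10
step 4: P1: store L6 := 99  ⟶  IMII  (L6)  txn=BusRdX  M[L6]=70
step 5: P3: store L1 := 95  ⟶  IIIM  (L1)  txn=∅  M[L1]=30
step 6: P0: load  L1  ⟶  SIIO  (L1)  txn=BusRd  M[L1]=30
step 7: P1: store L6 := 52  ⟶  IMII  (L6)  txn=∅  M[L6]=70
step 8: P3: load  L1  ⟶  SIIO  (L1)  txn=∅  M[L1]=30
step 9: P3: load  L0  ⟶  IIOS  (L0)  txn=BusRd  M[L0]=10
step 10: P0: store L0 := 31  ⟶  MIII  (L0)  txn=BusRdX+Flush  M[L0]=13
step 11: P2: load  L5  ⟶  IIEI  (L5)  txn=BusRd  M[L5]=0
step 12: P0: store L2 := 29  ⟶  MIII  (L2)  txn=BusRdX  M[L2]=50
step 13: P1: store L4 := 77  ⟶  IMII  (L4)  txn=∅  M[L4]=50
step 14: P3: store L4 := 81  ⟶  IIIM  (L4)  txn=BusRdX+Flush  M[L4]=77
step 15: P3: store L0 := 42  ⟶  IIIM  (L0)  txn=BusRdX+Flush  M[L0]=31
step 16: P3: store L7 := 67  ⟶  IIIM  (L7)  txn=BusRdX  M[L7]=20
step 17: P0: store L6 := 57  ⟶  MIII  (L6)  txn=BusRdX+Flush  M[L6]=52
step 18: P3: load  L6  ⟶  OIIS  (L6)  txn=BusRd  M[L6]=52
step 19: P0: load  L4  ⟶  SIIO  (L4)  txn=BusRd  M[L4]=77
step 20: P3: load  L1  ⟶  SIIO  (L1)  txn=∅  M[L1]=30
step 21: P0: store L0 := 68  ⟶  MIII  (L0)  txn=BusRdX+Flush  M[L0]=42

invalidations = 1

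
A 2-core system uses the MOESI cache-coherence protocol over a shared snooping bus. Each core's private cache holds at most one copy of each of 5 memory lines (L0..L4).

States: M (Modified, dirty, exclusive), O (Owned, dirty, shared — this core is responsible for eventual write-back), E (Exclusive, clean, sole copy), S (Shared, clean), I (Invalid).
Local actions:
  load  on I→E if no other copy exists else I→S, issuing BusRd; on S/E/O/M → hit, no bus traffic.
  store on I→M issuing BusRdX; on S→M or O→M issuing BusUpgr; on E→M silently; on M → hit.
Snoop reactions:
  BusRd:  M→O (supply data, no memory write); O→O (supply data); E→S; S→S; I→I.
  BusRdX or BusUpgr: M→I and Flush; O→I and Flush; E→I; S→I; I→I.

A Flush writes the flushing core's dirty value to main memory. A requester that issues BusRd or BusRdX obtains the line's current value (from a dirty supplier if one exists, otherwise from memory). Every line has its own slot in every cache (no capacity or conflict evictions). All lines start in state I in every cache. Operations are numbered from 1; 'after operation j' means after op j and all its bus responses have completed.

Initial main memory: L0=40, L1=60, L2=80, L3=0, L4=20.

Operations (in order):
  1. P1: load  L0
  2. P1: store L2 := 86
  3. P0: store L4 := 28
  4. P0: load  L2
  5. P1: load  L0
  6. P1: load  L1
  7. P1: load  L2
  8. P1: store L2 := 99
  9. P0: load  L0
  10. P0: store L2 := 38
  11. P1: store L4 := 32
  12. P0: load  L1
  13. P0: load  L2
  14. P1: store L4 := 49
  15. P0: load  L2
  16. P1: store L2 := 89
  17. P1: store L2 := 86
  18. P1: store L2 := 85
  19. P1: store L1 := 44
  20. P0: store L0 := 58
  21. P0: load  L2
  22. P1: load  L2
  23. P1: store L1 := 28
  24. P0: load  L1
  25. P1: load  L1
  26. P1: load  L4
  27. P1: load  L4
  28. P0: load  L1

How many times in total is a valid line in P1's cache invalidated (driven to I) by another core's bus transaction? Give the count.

1. P1: load  L0  bus=[BusRd]  L0: P0=I P1=E  mem[L0]=40
2. P1: store L2 := 86  bus=[BusRdX]  L2: P0=I P1=M  mem[L2]=80
3. P0: store L4 := 28  bus=[BusRdX]  L4: P0=M P1=I  mem[L4]=20
4. P0: load  L2  bus=[BusRd]  L2: P0=S P1=O  mem[L2]=80
5. P1: load  L0  bus=[-]  L0: P0=I P1=E  mem[L0]=40
6. P1: load  L1  bus=[BusRd]  L1: P0=I P1=E  mem[L1]=60
7. P1: load  L2  bus=[-]  L2: P0=S P1=O  mem[L2]=80
8. P1: store L2 := 99  bus=[BusUpgr]  L2: P0=I P1=M  mem[L2]=80
9. P0: load  L0  bus=[BusRd]  L0: P0=S P1=S  mem[L0]=40
10. P0: store L2 := 38  bus=[BusRdX,Flush]  L2: P0=M P1=I  mem[L2]=99
11. P1: store L4 := 32  bus=[BusRdX,Flush]  L4: P0=I P1=M  mem[L4]=28
12. P0: load  L1  bus=[BusRd]  L1: P0=S P1=S  mem[L1]=60
13. P0: load  L2  bus=[-]  L2: P0=M P1=I  mem[L2]=99
14. P1: store L4 := 49  bus=[-]  L4: P0=I P1=M  mem[L4]=28
15. P0: load  L2  bus=[-]  L2: P0=M P1=I  mem[L2]=99
16. P1: store L2 := 89  bus=[BusRdX,Flush]  L2: P0=I P1=M  mem[L2]=38
17. P1: store L2 := 86  bus=[-]  L2: P0=I P1=M  mem[L2]=38
18. P1: store L2 := 85  bus=[-]  L2: P0=I P1=M  mem[L2]=38
19. P1: store L1 := 44  bus=[BusUpgr]  L1: P0=I P1=M  mem[L1]=60
20. P0: store L0 := 58  bus=[BusUpgr]  L0: P0=M P1=I  mem[L0]=40
21. P0: load  L2  bus=[BusRd]  L2: P0=S P1=O  mem[L2]=38
22. P1: load  L2  bus=[-]  L2: P0=S P1=O  mem[L2]=38
23. P1: store L1 := 28  bus=[-]  L1: P0=I P1=M  mem[L1]=60
24. P0: load  L1  bus=[BusRd]  L1: P0=S P1=O  mem[L1]=60
25. P1: load  L1  bus=[-]  L1: P0=S P1=O  mem[L1]=60
26. P1: load  L4  bus=[-]  L4: P0=I P1=M  mem[L4]=28
27. P1: load  L4  bus=[-]  L4: P0=I P1=M  mem[L4]=28
28. P0: load  L1  bus=[-]  L1: P0=S P1=O  mem[L1]=60

invalidations = 2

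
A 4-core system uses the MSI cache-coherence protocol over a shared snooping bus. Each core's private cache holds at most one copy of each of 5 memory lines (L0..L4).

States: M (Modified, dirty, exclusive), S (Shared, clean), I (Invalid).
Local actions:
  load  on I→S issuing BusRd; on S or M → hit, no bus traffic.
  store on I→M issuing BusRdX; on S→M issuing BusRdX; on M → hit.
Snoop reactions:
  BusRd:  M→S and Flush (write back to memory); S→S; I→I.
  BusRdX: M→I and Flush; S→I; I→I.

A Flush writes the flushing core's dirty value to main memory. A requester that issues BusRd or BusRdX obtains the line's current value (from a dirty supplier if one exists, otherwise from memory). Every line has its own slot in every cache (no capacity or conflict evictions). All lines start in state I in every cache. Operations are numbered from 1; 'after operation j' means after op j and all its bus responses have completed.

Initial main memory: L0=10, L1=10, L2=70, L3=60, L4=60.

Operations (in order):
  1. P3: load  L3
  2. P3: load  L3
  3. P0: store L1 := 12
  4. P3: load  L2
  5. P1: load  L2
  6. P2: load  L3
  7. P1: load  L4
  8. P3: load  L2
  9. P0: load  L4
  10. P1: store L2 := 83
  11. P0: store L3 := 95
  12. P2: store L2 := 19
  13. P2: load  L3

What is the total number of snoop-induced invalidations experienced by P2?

step 1: P3: load  L3  ⟶  IIIS  (L3)  txn=BusRd  M[L3]=60
step 2: P3: load  L3  ⟶  IIIS  (L3)  txn=∅  M[L3]=60
step 3: P0: store L1 := 12  ⟶  MIII  (L1)  txn=BusRdX  M[L1]=10
step 4: P3: load  L2  ⟶  IIIS  (L2)  txn=BusRd  M[L2]=70
step 5: P1: load  L2  ⟶  ISIS  (L2)  txn=BusRd  M[L2]=70
step 6: P2: load  L3  ⟶  IISS  (L3)  txn=BusRd  M[L3]=60
step 7: P1: load  L4  ⟶  ISII  (L4)  txn=BusRd  M[L4]=60
step 8: P3: load  L2  ⟶  ISIS  (L2)  txn=∅  M[L2]=70
step 9: P0: load  L4  ⟶  SSII  (L4)  txn=BusRd  M[L4]=60
step 10: P1: store L2 := 83  ⟶  IMII  (L2)  txn=BusRdX  M[L2]=70
step 11: P0: store L3 := 95  ⟶  MIII  (L3)  txn=BusRdX  M[L3]=60
step 12: P2: store L2 := 19  ⟶  IIMI  (L2)  txn=BusRdX+Flush  M[L2]=83
step 13: P2: load  L3  ⟶  SISI  (L3)  txn=BusRd+Flush  M[L3]=95

invalidations = 1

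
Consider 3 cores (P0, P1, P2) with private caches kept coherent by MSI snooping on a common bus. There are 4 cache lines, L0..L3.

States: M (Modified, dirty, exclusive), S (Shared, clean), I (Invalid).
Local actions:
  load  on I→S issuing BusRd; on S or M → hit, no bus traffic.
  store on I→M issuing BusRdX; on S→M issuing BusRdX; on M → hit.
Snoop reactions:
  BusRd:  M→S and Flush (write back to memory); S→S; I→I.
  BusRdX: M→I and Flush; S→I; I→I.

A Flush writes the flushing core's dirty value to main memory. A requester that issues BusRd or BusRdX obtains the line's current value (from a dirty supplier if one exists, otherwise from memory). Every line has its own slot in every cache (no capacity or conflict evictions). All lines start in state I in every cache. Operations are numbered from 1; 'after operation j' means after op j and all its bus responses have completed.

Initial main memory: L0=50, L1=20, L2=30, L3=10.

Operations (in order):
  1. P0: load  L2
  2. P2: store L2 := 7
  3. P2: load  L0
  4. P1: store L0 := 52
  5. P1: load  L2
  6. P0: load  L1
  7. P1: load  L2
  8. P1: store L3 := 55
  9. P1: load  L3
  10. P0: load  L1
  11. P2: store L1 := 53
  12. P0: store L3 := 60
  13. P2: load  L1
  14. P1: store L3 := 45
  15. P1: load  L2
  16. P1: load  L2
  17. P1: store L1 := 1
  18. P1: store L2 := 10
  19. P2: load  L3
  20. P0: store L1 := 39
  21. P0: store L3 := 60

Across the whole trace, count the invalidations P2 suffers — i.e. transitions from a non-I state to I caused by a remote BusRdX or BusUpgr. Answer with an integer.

invalidations = 4

  op1 P0: load  L2 → S/I/I on L2; bus BusRd; mem=30
  op2 P2: store L2 := 7 → I/I/M on L2; bus BusRdX; mem=30
  op3 P2: load  L0 → I/I/S on L0; bus BusRd; mem=50
  op4 P1: store L0 := 52 → I/M/I on L0; bus BusRdX; mem=50
  op5 P1: load  L2 → I/S/S on L2; bus BusRd Flush; mem=7
  op6 P0: load  L1 → S/I/I on L1; bus BusRd; mem=20
  op7 P1: load  L2 → I/S/S on L2; bus (none); mem=7
  op8 P1: store L3 := 55 → I/M/I on L3; bus BusRdX; mem=10
  op9 P1: load  L3 → I/M/I on L3; bus (none); mem=10
  op10 P0: load  L1 → S/I/I on L1; bus (none); mem=20
  op11 P2: store L1 := 53 → I/I/M on L1; bus BusRdX; mem=20
  op12 P0: store L3 := 60 → M/I/I on L3; bus BusRdX Flush; mem=55
  op13 P2: load  L1 → I/I/M on L1; bus (none); mem=20
  op14 P1: store L3 := 45 → I/M/I on L3; bus BusRdX Flush; mem=60
  op15 P1: load  L2 → I/S/S on L2; bus (none); mem=7
  op16 P1: load  L2 → I/S/S on L2; bus (none); mem=7
  op17 P1: store L1 := 1 → I/M/I on L1; bus BusRdX Flush; mem=53
  op18 P1: store L2 := 10 → I/M/I on L2; bus BusRdX; mem=7
  op19 P2: load  L3 → I/S/S on L3; bus BusRd Flush; mem=45
  op20 P0: store L1 := 39 → M/I/I on L1; bus BusRdX Flush; mem=1
  op21 P0: store L3 := 60 → M/I/I on L3; bus BusRdX; mem=45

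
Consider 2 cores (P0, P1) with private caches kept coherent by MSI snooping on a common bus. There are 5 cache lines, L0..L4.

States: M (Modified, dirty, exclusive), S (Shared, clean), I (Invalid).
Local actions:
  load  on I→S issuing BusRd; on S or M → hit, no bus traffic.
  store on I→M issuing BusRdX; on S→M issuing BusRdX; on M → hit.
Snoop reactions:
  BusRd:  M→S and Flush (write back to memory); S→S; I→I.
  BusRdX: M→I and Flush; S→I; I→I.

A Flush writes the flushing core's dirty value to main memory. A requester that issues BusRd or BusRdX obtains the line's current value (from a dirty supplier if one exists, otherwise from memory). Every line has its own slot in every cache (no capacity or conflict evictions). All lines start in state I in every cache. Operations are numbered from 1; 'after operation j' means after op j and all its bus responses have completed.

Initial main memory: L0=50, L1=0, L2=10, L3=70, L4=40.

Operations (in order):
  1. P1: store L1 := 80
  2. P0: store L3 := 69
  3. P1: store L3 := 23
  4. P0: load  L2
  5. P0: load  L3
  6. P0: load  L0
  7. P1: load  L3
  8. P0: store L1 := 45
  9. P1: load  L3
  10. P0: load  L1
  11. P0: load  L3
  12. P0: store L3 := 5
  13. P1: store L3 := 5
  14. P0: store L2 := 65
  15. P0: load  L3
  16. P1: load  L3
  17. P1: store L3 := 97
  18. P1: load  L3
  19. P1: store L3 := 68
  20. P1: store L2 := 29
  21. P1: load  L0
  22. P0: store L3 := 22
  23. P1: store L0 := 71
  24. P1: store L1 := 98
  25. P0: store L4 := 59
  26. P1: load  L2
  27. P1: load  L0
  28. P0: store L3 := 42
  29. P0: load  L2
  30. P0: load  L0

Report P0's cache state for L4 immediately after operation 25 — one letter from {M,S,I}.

step 1: P1: store L1 := 80  ⟶  IM  (L1)  txn=BusRdX  M[L1]=0
step 2: P0: store L3 := 69  ⟶  MI  (L3)  txn=BusRdX  M[L3]=70
step 3: P1: store L3 := 23  ⟶  IM  (L3)  txn=BusRdX+Flush  M[L3]=69
step 4: P0: load  L2  ⟶  SI  (L2)  txn=BusRd  M[L2]=10
step 5: P0: load  L3  ⟶  SS  (L3)  txn=BusRd+Flush  M[L3]=23
step 6: P0: load  L0  ⟶  SI  (L0)  txn=BusRd  M[L0]=50
step 7: P1: load  L3  ⟶  SS  (L3)  txn=∅  M[L3]=23
step 8: P0: store L1 := 45  ⟶  MI  (L1)  txn=BusRdX+Flush  M[L1]=80
step 9: P1: load  L3  ⟶  SS  (L3)  txn=∅  M[L3]=23
step 10: P0: load  L1  ⟶  MI  (L1)  txn=∅  M[L1]=80
step 11: P0: load  L3  ⟶  SS  (L3)  txn=∅  M[L3]=23
step 12: P0: store L3 := 5  ⟶  MI  (L3)  txn=BusRdX  M[L3]=23
step 13: P1: store L3 := 5  ⟶  IM  (L3)  txn=BusRdX+Flush  M[L3]=5
step 14: P0: store L2 := 65  ⟶  MI  (L2)  txn=BusRdX  M[L2]=10
step 15: P0: load  L3  ⟶  SS  (L3)  txn=BusRd+Flush  M[L3]=5
step 16: P1: load  L3  ⟶  SS  (L3)  txn=∅  M[L3]=5
step 17: P1: store L3 := 97  ⟶  IM  (L3)  txn=BusRdX  M[L3]=5
step 18: P1: load  L3  ⟶  IM  (L3)  txn=∅  M[L3]=5
step 19: P1: store L3 := 68  ⟶  IM  (L3)  txn=∅  M[L3]=5
step 20: P1: store L2 := 29  ⟶  IM  (L2)  txn=BusRdX+Flush  M[L2]=65
step 21: P1: load  L0  ⟶  SS  (L0)  txn=BusRd  M[L0]=50
step 22: P0: store L3 := 22  ⟶  MI  (L3)  txn=BusRdX+Flush  M[L3]=68
step 23: P1: store L0 := 71  ⟶  IM  (L0)  txn=BusRdX  M[L0]=50
step 24: P1: store L1 := 98  ⟶  IM  (L1)  txn=BusRdX+Flush  M[L1]=45
step 25: P0: store L4 := 59  ⟶  MI  (L4)  txn=BusRdX  M[L4]=40
step 26: P1: load  L2  ⟶  IM  (L2)  txn=∅  M[L2]=65
step 27: P1: load  L0  ⟶  IM  (L0)  txn=∅  M[L0]=50
step 28: P0: store L3 := 42  ⟶  MI  (L3)  txn=∅  M[L3]=68
step 29: P0: load  L2  ⟶  SS  (L2)  txn=BusRd+Flush  M[L2]=29
step 30: P0: load  L0  ⟶  SS  (L0)  txn=BusRd+Flush  M[L0]=71

state = M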